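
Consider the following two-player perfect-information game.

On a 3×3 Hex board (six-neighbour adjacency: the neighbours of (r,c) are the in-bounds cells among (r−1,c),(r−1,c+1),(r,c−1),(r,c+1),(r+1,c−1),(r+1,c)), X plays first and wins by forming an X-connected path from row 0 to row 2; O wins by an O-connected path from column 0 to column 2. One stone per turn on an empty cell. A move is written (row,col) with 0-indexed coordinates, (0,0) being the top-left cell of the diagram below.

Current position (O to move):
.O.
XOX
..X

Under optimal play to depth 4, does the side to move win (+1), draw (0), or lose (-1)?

ply 1, O at .O./XOX/..X | (0,0)=-1→OO./XOX/..X; (0,2)=+1→.OO/XOX/..X*; (2,0)=-1→.O./XOX/O.X; (2,1)=-1→.O./XOX/.OX
ply 2, X at .OO/XOX/..X | (0,0)=-1→XOO/XOX/..X*; (2,0)=-1→.OO/XOX/X.X; (2,1)=-1→.OO/XOX/.XX
ply 3, O at XOO/XOX/..X | (2,0)=+1→XOO/XOX/O.X*; (2,1)=-1→XOO/XOX/.OX
ply 4: XOO/XOX/O.X is terminal -1 (X); from .O./XOX/..X depth 4

value(.O./XOX/..X, O) = +1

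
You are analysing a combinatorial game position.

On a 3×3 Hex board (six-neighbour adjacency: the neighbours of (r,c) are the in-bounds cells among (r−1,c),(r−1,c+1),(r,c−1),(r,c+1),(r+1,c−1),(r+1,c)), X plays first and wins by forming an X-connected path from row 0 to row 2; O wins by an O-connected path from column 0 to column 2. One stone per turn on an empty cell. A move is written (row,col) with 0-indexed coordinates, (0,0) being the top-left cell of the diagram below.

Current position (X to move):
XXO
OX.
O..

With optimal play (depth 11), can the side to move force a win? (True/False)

X winning at [XXO/OX./O..]: True

ply 1, X at XXO/OX./O.. | (1,2)=+1→XXO/OXX/O..*; (2,1)=+1→XXO/OX./OX.; (2,2)=+1→XXO/OX./O.X
ply 2, O at XXO/OXX/O.. | (2,1)=-1→XXO/OXX/OO.*; (2,2)=-1→XXO/OXX/O.O
ply 3, X at XXO/OXX/OO. | (2,2)=+1→XXO/OXX/OOX*
ply 4: XXO/OXX/OOX is terminal -1 (O); from XXO/OX./O.. depth 11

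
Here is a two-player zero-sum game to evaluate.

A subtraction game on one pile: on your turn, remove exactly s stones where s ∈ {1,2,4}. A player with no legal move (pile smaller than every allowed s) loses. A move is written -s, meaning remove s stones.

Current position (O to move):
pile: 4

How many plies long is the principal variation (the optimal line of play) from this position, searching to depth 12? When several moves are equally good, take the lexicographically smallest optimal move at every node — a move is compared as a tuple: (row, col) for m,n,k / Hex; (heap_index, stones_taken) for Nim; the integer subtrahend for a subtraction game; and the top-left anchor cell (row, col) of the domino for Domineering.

PV length from [4]: 3 plies

ply 1, O at 4 | -1=+1→3*; -2=-1→2; -4=+1→0
ply 2, X at 3 | -1=-1→2*; -2=-1→1
ply 3, O at 2 | -1=-1→1; -2=+1→0*
ply 4: 0 is terminal -1 (X); from 4 depth 12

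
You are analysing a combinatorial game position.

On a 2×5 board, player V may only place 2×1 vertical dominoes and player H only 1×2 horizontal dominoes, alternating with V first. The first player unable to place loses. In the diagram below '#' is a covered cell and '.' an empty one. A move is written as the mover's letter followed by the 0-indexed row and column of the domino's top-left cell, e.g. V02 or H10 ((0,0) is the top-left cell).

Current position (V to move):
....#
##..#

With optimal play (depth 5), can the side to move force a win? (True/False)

V winning at [....#/##..#]: True

ply 1, V at ....#/##..# | V02=+1→..#.#/###.#*; V03=-1→...##/##.##
ply 2, H at ..#.#/###.# | H00=-1→###.#/###.#*
ply 3, V at ###.#/###.# | V03=+1→#####/#####*
ply 4: #####/##### is terminal -1 (H); from ....#/##..# depth 5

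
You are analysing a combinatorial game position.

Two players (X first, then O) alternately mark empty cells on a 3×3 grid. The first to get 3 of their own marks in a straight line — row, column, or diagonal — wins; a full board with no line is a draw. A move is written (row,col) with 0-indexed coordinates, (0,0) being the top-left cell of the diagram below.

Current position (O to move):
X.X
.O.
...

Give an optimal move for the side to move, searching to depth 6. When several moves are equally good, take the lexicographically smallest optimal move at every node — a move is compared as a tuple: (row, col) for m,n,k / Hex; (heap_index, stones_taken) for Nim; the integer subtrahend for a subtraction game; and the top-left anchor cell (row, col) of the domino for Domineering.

O's best at [X.X/.O./...]: (0,1)

ply 1, O at X.X/.O./... | (0,1)=+0→XOX/.O./...*; (1,0)=-1→X.X/OO./...; (1,2)=-1→X.X/.OO/...; (2,0)=-1→X.X/.O./O..; (2,1)=-1→X.X/.O./.O.; (2,2)=-1→X.X/.O./..O
ply 2, X at XOX/.O./... | (1,0)=-1→XOX/XO./...; (1,2)=-1→XOX/.OX/...; (2,0)=-1→XOX/.O./X..; (2,1)=+0→XOX/.O./.X.*; (2,2)=-1→XOX/.O./..X
ply 3, O at XOX/.O./.X. | (1,0)=+0→XOX/OO./.X.*; (1,2)=+0→XOX/.OO/.X.; (2,0)=+0→XOX/.O./OX.; (2,2)=+0→XOX/.O./.XO
ply 4, X at XOX/OO./.X. | (1,2)=+0→XOX/OOX/.X.*; (2,0)=-1→XOX/OO./XX.; (2,2)=-1→XOX/OO./.XX
ply 5, O at XOX/OOX/.X. | (2,0)=-1→XOX/OOX/OX.; (2,2)=+0→XOX/OOX/.XO*
ply 6, X at XOX/OOX/.XO | (2,0)=+0→XOX/OOX/XXO*
ply 7: XOX/OOX/XXO is terminal +0 (O); from X.X/.O./... depth 6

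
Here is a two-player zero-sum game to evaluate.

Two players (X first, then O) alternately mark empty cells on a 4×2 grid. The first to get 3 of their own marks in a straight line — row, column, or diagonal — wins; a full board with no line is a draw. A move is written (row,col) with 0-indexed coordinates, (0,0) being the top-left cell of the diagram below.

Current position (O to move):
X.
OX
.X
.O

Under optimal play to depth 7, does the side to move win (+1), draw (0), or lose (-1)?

value(X./OX/.X/.O, O) = 0

ply 1, O at X./OX/.X/.O | (0,1)=+0→XO/OX/.X/.O*; (2,0)=-1→X./OX/OX/.O; (3,0)=-1→X./OX/.X/OO
ply 2, X at XO/OX/.X/.O | (2,0)=+0→XO/OX/XX/.O*; (3,0)=+0→XO/OX/.X/XO
ply 3, O at XO/OX/XX/.O | (3,0)=+0→XO/OX/XX/OO*
ply 4: XO/OX/XX/OO is terminal +0 (X); from X./OX/.X/.O depth 7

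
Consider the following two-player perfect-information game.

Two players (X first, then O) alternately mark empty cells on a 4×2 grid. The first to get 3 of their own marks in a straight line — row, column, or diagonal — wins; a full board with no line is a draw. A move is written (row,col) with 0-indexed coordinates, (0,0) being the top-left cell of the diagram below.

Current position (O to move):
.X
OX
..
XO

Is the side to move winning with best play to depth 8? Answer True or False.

O winning at [.X/OX/../XO]: False

p1 O@[.X/OX/../XO]: (0,0)[OX/OX/../XO]-1 (2,0)[.X/OX/O./XO]-1 (2,1)[.X/OX/.O/XO]+0*
p2 X@[.X/OX/.O/XO]: (0,0)[XX/OX/.O/XO]+0* (2,0)[.X/OX/XO/XO]+0
p3 O@[XX/OX/.O/XO]: (2,0)[XX/OX/OO/XO]+0*
p4 X@[XX/OX/OO/XO] terminal +0; root [.X/OX/../XO] d8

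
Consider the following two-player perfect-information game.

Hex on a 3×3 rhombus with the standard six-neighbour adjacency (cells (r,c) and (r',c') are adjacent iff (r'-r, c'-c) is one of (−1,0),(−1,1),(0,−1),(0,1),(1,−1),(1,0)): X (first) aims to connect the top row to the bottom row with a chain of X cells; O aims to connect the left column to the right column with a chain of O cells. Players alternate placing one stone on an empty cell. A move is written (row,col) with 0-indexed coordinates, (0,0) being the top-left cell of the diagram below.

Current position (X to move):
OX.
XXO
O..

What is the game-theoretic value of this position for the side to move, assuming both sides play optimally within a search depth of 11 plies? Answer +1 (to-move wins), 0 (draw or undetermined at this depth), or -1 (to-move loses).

value(OX./XXO/O.., X) = +1

[OX./XXO/O..] X move#1: (0,2):-1/OXX/XXO/O.., (2,1):+1/OX./XXO/OX.*, (2,2):-1/OX./XXO/O.X
[OX./XXO/OX.] end (terminal -1, O#2); searched OX./XXO/O.. to 11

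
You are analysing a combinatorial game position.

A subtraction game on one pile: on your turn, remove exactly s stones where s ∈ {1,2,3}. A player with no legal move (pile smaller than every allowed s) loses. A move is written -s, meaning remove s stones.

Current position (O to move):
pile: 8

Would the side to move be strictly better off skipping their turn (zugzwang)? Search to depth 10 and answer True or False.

p1 O@[8]: -1[7]-1* -2[6]-1 -3[5]-1
p2 X@[7]: -1[6]-1 -2[5]-1 -3[4]+1*
p3 O@[4]: -1[3]-1* -2[2]-1 -3[1]-1
p4 X@[3]: -1[2]-1 -2[1]-1 -3[0]+1*
p5 O@[0] terminal -1; root [8] d10
suppose O passes — search the same position with X to move:
pass> p1 X@[8]: -1[7]-1* -2[6]-1 -3[5]-1
pass> p2 O@[7]: -1[6]-1 -2[5]-1 -3[4]+1*
pass> p3 X@[4]: -1[3]-1* -2[2]-1 -3[1]-1
pass> p4 O@[3]: -1[2]-1 -2[1]-1 -3[0]+1*
pass> p5 X@[0] terminal -1; root [8] d10
for O: play -1, pass +1

zugzwang(8, O) = True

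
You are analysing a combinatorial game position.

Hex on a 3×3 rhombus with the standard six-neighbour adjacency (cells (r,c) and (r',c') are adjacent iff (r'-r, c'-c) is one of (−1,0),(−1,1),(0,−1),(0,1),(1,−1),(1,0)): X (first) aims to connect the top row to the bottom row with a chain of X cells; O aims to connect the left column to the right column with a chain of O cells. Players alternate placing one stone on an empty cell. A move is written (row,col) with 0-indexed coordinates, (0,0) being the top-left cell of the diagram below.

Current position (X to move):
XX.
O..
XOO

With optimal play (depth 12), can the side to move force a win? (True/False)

X winning at [XX./O../XOO]: True

ply 1, X at XX./O../XOO | (0,2)=-1→XXX/O../XOO; (1,1)=+1→XX./OX./XOO*; (1,2)=-1→XX./O.X/XOO
ply 2: XX./OX./XOO is terminal -1 (O); from XX./O../XOO depth 12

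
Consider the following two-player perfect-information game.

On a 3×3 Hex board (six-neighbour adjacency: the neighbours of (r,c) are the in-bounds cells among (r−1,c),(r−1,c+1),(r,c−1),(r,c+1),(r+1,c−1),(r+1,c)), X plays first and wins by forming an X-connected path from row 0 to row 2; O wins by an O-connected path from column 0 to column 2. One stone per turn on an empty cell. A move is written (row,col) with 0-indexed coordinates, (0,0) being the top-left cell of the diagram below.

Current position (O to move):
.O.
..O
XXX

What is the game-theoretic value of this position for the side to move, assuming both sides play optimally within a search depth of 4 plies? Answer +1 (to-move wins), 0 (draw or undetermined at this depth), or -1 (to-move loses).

value(.O./..O/XXX, O) = +1

ply 1, O at .O./..O/XXX | (0,0)=+1→OO./..O/XXX*; (0,2)=+1→.OO/..O/XXX; (1,0)=+1→.O./O.O/XXX; (1,1)=+1→.O./.OO/XXX
ply 2, X at OO./..O/XXX | (0,2)=-1→OOX/..O/XXX*; (1,0)=-1→OO./X.O/XXX; (1,1)=-1→OO./.XO/XXX
ply 3, O at OOX/..O/XXX | (1,0)=-1→OOX/O.O/XXX; (1,1)=+1→OOX/.OO/XXX*
ply 4: OOX/.OO/XXX is terminal -1 (X); from .O./..O/XXX depth 4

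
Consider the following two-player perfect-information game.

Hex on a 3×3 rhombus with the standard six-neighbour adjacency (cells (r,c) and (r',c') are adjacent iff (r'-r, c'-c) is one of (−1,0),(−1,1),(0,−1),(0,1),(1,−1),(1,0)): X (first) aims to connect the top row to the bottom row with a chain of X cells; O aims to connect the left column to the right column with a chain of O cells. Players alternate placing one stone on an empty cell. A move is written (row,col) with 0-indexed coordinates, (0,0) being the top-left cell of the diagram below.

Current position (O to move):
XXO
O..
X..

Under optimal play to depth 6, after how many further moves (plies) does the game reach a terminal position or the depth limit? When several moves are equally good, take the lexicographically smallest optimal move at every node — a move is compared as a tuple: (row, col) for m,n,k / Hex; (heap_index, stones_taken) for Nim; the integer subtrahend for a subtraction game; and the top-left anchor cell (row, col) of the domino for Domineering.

[XXO/O../X..] O move#1: (1,1):+1/XXO/OO./X..*, (1,2):-1/XXO/O.O/X.., (2,1):-1/XXO/O../XO., (2,2):-1/XXO/O../X.O
[XXO/OO./X..] end (terminal -1, X#2); searched XXO/O../X.. to 6

PV length from [XXO/O../X..]: 1 ply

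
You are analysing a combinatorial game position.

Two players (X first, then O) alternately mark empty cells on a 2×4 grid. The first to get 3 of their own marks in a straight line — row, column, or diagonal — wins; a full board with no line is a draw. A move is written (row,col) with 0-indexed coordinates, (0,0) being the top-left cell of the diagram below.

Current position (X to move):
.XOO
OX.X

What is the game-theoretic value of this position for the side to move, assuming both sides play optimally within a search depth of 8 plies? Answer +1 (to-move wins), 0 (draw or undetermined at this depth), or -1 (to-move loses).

p1 X@[.XOO/OX.X]: (0,0)[XXOO/OX.X]+0 (1,2)[.XOO/OXXX]+1*
p2 O@[.XOO/OXXX] terminal -1; root [.XOO/OX.X] d8

value(.XOO/OX.X, X) = +1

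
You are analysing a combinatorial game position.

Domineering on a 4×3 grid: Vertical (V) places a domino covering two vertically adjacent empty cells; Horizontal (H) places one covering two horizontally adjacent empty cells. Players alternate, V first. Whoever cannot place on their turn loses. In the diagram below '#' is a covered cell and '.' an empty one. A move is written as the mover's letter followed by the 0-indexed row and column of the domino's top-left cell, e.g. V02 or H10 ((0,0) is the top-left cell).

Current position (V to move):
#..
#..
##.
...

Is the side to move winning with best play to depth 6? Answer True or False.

p1 V@[#../#../##./...]: V01[##./##./##./...]+1* V02[#.#/#.#/##./...]+1 V12[#../#.#/###/...]-1 V22[#../#../###/..#]-1
p2 H@[##./##./##./...]: H30[##./##./##./##.]-1* H31[##./##./##./.##]-1
p3 V@[##./##./##./##.]: V02[###/###/##./##.]+1* V12[##./###/###/##.]+1 V22[##./##./###/###]+1
p4 H@[###/###/##./##.] terminal -1; root [#../#../##./...] d6

V winning at [#../#../##./...]: True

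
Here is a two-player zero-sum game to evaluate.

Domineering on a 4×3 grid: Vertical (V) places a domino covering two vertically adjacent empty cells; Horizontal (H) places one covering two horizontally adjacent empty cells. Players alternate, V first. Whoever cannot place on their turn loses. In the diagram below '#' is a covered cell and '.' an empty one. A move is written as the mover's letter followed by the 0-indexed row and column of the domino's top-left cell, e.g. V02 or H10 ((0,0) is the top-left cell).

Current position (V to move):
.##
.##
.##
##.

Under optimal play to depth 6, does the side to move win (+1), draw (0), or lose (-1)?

value(.##/.##/.##/##., V) = +1

[.##/.##/.##/##.] V move#1: V00:+1/###/###/.##/##.*, V10:+1/.##/###/###/##.
[###/###/.##/##.] end (terminal -1, H#2); searched .##/.##/.##/##. to 6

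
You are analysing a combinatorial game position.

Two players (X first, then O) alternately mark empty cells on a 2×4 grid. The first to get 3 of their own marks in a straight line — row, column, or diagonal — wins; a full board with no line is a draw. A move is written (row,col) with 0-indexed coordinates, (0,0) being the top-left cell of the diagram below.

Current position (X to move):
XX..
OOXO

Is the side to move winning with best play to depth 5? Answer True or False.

[XX../OOXO] X move#1: (0,2):+1/XXX./OOXO*, (0,3):+0/XX.X/OOXO
[XXX./OOXO] end (terminal -1, O#2); searched XX../OOXO to 5

X winning at [XX../OOXO]: True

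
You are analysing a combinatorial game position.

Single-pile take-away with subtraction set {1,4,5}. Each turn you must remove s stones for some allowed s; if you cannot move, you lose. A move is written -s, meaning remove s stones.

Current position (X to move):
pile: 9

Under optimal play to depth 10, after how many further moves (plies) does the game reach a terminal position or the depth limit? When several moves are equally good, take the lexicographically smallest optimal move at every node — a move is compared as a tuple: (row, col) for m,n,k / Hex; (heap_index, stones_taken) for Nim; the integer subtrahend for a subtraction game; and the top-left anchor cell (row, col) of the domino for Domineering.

PV length from [9]: 5 plies

p1 X@[9]: -1[8]+1* -4[5]-1 -5[4]-1
p2 O@[8]: -1[7]-1* -4[4]-1 -5[3]-1
p3 X@[7]: -1[6]-1 -4[3]-1 -5[2]+1*
p4 O@[2]: -1[1]-1*
p5 X@[1]: -1[0]+1*
p6 O@[0] terminal -1; root [9] d10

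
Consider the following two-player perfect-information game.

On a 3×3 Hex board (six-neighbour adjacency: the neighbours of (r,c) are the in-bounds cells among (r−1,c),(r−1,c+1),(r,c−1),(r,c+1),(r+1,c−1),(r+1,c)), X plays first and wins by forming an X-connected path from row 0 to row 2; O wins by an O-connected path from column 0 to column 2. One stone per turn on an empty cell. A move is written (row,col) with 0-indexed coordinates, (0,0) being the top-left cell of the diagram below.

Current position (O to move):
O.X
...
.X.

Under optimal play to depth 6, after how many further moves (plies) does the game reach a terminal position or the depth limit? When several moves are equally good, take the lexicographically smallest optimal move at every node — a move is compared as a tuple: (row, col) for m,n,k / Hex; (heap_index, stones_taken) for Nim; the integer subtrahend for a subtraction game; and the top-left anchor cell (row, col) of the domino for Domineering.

PV length from [O.X/.../.X.]: 4 plies

[O.X/.../.X.] O move#1: (0,1):-1/OOX/.../.X.*, (1,0):-1/O.X/O../.X., (1,1):-1/O.X/.O./.X., (1,2):-1/O.X/..O/.X., (2,0):-1/O.X/.../OX., (2,2):-1/O.X/.../.XO
[OOX/.../.X.] X move#2: (1,0):+1/OOX/X../.X.*, (1,1):+1/OOX/.X./.X., (1,2):+1/OOX/..X/.X., (2,0):+1/OOX/.../XX., (2,2):+1/OOX/.../.XX
[OOX/X../.X.] O move#3: (1,1):-1/OOX/XO./.X.*, (1,2):-1/OOX/X.O/.X., (2,0):-1/OOX/X../OX., (2,2):-1/OOX/X../.XO
[OOX/XO./.X.] X move#4: (1,2):+1/OOX/XOX/.X.*, (2,0):-1/OOX/XO./XX., (2,2):-1/OOX/XO./.XX
[OOX/XOX/.X.] end (terminal -1, O#5); searched O.X/.../.X. to 6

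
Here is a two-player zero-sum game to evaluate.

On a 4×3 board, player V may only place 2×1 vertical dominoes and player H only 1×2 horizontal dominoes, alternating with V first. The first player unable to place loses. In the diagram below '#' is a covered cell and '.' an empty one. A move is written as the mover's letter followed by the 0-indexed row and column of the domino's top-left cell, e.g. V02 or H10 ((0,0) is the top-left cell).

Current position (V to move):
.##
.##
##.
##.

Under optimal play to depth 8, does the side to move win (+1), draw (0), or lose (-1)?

value(.##/.##/##./##., V) = +1

p1 V@[.##/.##/##./##.]: V00[###/###/##./##.]+1* V22[.##/.##/###/###]+1
p2 H@[###/###/##./##.] terminal -1; root [.##/.##/##./##.] d8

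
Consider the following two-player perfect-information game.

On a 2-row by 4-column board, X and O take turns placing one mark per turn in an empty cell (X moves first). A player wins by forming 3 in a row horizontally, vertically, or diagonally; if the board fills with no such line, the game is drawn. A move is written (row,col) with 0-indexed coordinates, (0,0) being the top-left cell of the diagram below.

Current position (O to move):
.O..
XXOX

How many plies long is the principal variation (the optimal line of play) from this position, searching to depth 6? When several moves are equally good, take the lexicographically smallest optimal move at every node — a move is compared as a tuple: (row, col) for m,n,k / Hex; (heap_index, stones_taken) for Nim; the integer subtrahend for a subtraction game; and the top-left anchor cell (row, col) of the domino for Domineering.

ply 1, O at .O../XXOX | (0,0)=+0→OO../XXOX; (0,2)=+1→.OO./XXOX*; (0,3)=+0→.O.O/XXOX
ply 2, X at .OO./XXOX | (0,0)=-1→XOO./XXOX*; (0,3)=-1→.OOX/XXOX
ply 3, O at XOO./XXOX | (0,3)=+1→XOOO/XXOX*
ply 4: XOOO/XXOX is terminal -1 (X); from .O../XXOX depth 6

PV length from [.O../XXOX]: 3 plies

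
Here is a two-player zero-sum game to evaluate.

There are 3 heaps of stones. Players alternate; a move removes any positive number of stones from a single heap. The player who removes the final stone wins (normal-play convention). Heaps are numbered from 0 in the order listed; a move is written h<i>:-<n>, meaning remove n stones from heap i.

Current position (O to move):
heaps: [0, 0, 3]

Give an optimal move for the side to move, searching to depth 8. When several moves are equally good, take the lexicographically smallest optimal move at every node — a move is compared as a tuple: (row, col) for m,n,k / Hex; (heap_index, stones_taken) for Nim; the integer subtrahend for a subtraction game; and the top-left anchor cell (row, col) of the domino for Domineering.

O's best at [(0,0,3)]: h2:-3

[(0,0,3)] O move#1: h2:-1:-1/(0,0,2), h2:-2:-1/(0,0,1), h2:-3:+1/(0,0,0)*
[(0,0,0)] end (terminal -1, X#2); searched (0,0,3) to 8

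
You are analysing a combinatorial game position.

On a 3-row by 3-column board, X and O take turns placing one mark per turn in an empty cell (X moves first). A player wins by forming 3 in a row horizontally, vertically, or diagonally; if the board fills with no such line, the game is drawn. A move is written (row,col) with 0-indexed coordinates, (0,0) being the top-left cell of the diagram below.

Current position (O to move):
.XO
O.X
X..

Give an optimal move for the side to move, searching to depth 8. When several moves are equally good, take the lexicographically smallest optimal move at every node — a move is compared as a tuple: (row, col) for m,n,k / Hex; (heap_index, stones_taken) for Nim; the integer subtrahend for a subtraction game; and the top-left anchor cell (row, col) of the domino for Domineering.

ply 1, O at .XO/O.X/X.. | (0,0)=-1→OXO/O.X/X..; (1,1)=+0→.XO/OOX/X..*; (2,1)=+0→.XO/O.X/XO.; (2,2)=+0→.XO/O.X/X.O
ply 2, X at .XO/OOX/X.. | (0,0)=+0→XXO/OOX/X..*; (2,1)=+0→.XO/OOX/XX.; (2,2)=+0→.XO/OOX/X.X
ply 3, O at XXO/OOX/X.. | (2,1)=+0→XXO/OOX/XO.*; (2,2)=+0→XXO/OOX/X.O
ply 4, X at XXO/OOX/XO. | (2,2)=+0→XXO/OOX/XOX*
ply 5: XXO/OOX/XOX is terminal +0 (O); from .XO/O.X/X.. depth 8

O's best at [.XO/O.X/X..]: (1,1)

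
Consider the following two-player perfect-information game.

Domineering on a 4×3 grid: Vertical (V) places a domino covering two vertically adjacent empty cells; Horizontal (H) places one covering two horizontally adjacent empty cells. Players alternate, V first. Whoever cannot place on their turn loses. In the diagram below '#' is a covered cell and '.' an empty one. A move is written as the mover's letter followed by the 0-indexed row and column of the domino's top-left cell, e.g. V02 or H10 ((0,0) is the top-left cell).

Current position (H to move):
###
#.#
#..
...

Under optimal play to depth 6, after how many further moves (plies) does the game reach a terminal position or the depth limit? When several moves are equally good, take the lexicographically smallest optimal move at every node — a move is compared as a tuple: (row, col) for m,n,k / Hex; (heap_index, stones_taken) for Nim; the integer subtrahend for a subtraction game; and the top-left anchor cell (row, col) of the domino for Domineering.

PV length from [###/#.#/#../...]: 1 ply

p1 H@[###/#.#/#../...]: H21[###/#.#/###/...]+1* H30[###/#.#/#../##.]-1 H31[###/#.#/#../.##]-1
p2 V@[###/#.#/###/...] terminal -1; root [###/#.#/#../...] d6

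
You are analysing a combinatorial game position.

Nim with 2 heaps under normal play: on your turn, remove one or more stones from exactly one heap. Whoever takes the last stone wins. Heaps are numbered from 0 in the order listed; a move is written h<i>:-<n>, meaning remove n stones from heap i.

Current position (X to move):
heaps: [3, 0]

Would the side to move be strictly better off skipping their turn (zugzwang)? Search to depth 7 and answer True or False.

zugzwang((3,0), X) = False

[(3,0)] X move#1: h0:-1:-1/(2,0), h0:-2:-1/(1,0), h0:-3:+1/(0,0)*
[(0,0)] end (terminal -1, O#2); searched (3,0) to 7
suppose X passes — search the same position with O to move:
pass> [(3,0)] O move#1: h0:-1:-1/(2,0), h0:-2:-1/(1,0), h0:-3:+1/(0,0)*
pass> [(0,0)] end (terminal -1, X#2); searched (3,0) to 7
for X: play +1, pass -1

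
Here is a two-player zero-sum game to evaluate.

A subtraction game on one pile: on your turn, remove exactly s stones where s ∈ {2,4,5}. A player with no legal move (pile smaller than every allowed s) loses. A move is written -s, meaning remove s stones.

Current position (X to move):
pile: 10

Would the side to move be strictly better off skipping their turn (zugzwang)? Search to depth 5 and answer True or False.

p1 X@[10]: -2[8]+1* -4[6]-1 -5[5]-1
p2 O@[8]: -2[6]-1* -4[4]-1 -5[3]-1
p3 X@[6]: -2[4]-1 -4[2]-1 -5[1]+1*
p4 O@[1] terminal -1; root [10] d5
pass branch (O moves first from the same position):
  | p1 O@[10]: -2[8]+1* -4[6]-1 -5[5]-1
  | p2 X@[8]: -2[6]-1* -4[4]-1 -5[3]-1
  | p3 O@[6]: -2[4]-1 -4[2]-1 -5[1]+1*
  | p4 X@[1] terminal -1; root [10] d5
X moving scores +1; X passing scores -1

zugzwang(10, X) = False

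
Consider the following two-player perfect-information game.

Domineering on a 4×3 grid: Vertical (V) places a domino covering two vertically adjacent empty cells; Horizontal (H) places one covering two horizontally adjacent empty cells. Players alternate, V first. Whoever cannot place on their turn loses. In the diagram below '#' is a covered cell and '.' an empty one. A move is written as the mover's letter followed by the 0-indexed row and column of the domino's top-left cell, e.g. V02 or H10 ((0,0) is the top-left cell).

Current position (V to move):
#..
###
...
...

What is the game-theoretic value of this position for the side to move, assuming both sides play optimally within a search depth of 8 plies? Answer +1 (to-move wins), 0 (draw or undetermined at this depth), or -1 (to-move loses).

ply 1, V at #../###/.../... | V20=-1→#../###/#../#..; V21=+1→#../###/.#./.#.*; V22=-1→#../###/..#/..#
ply 2, H at #../###/.#./.#. | H01=-1→###/###/.#./.#.*
ply 3, V at ###/###/.#./.#. | V20=+1→###/###/##./##.*; V22=+1→###/###/.##/.##
ply 4: ###/###/##./##. is terminal -1 (H); from #../###/.../... depth 8

value(#../###/.../..., V) = +1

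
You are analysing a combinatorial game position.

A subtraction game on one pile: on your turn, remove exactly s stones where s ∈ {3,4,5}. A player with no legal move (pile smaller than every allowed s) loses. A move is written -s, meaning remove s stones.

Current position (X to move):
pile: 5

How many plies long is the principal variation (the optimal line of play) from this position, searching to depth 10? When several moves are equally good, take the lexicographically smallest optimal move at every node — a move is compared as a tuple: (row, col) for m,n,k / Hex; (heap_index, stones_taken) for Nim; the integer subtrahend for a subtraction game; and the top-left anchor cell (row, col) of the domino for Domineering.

ply 1, X at 5 | -3=+1→2*; -4=+1→1; -5=+1→0
ply 2: 2 is terminal -1 (O); from 5 depth 10

PV length from [5]: 1 ply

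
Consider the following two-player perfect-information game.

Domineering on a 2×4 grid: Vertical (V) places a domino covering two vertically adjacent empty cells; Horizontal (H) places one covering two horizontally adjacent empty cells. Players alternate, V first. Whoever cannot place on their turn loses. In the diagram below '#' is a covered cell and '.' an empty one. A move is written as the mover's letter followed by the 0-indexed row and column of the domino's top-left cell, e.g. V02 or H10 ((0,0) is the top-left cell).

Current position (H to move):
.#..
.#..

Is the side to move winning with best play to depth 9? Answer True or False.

p1 H@[.#../.#..]: H02[.###/.#..]+1* H12[.#../.###]+1
p2 V@[.###/.#..]: V00[####/##..]-1*
p3 H@[####/##..]: H12[####/####]+1*
p4 V@[####/####] terminal -1; root [.#../.#..] d9

H winning at [.#../.#..]: True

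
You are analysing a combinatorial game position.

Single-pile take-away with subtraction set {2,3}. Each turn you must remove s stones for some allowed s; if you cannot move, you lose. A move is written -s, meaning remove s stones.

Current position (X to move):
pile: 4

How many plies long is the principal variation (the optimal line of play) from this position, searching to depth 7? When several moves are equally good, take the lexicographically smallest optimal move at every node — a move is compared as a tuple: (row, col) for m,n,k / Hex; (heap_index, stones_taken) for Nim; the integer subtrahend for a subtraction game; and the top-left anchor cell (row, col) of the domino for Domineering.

p1 X@[4]: -2[2]-1 -3[1]+1*
p2 O@[1] terminal -1; root [4] d7

PV length from [4]: 1 ply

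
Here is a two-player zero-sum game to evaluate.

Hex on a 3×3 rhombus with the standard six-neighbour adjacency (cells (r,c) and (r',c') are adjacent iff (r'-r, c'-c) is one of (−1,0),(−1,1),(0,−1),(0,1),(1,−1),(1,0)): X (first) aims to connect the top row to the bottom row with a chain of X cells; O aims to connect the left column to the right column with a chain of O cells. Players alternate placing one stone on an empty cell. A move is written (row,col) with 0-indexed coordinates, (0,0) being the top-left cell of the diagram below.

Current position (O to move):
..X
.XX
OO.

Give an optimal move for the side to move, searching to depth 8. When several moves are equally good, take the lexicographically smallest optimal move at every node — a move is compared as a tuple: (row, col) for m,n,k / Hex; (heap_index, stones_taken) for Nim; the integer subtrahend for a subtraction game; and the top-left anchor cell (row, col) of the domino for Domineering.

O's best at [..X/.XX/OO.]: (2,2)

[..X/.XX/OO.] O move#1: (0,0):-1/O.X/.XX/OO., (0,1):-1/.OX/.XX/OO., (1,0):-1/..X/OXX/OO., (2,2):+1/..X/.XX/OOO*
[..X/.XX/OOO] end (terminal -1, X#2); searched ..X/.XX/OO. to 8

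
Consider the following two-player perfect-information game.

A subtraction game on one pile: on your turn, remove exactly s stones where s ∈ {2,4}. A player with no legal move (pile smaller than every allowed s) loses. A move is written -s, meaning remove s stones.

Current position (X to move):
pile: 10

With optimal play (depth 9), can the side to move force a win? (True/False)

ply 1, X at 10 | -2=-1→8; -4=+1→6*
ply 2, O at 6 | -2=-1→4*; -4=-1→2
ply 3, X at 4 | -2=-1→2; -4=+1→0*
ply 4: 0 is terminal -1 (O); from 10 depth 9

X winning at [10]: True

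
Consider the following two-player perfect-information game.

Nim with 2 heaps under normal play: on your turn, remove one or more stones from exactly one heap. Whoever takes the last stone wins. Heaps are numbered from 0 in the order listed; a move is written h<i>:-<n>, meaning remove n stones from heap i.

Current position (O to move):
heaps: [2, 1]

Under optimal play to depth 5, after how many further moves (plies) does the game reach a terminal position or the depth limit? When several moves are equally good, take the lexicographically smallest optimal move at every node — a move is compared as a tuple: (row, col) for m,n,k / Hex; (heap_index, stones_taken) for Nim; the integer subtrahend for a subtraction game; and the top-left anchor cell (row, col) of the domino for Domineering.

PV length from [(2,1)]: 3 plies

p1 O@[(2,1)]: h0:-1[(1,1)]+1* h0:-2[(0,1)]-1 h1:-1[(2,0)]-1
p2 X@[(1,1)]: h0:-1[(0,1)]-1* h1:-1[(1,0)]-1
p3 O@[(0,1)]: h1:-1[(0,0)]+1*
p4 X@[(0,0)] terminal -1; root [(2,1)] d5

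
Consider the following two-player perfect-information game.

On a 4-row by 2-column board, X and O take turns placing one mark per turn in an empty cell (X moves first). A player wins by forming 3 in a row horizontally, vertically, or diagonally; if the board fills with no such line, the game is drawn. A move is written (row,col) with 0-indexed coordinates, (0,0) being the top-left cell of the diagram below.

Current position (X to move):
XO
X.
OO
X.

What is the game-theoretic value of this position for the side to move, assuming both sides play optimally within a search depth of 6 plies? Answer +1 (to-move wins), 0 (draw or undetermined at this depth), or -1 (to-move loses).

value(XO/X./OO/X., X) = 0

ply 1, X at XO/X./OO/X. | (1,1)=+0→XO/XX/OO/X.*; (3,1)=-1→XO/X./OO/XX
ply 2, O at XO/XX/OO/X. | (3,1)=+0→XO/XX/OO/XO*
ply 3: XO/XX/OO/XO is terminal +0 (X); from XO/X./OO/X. depth 6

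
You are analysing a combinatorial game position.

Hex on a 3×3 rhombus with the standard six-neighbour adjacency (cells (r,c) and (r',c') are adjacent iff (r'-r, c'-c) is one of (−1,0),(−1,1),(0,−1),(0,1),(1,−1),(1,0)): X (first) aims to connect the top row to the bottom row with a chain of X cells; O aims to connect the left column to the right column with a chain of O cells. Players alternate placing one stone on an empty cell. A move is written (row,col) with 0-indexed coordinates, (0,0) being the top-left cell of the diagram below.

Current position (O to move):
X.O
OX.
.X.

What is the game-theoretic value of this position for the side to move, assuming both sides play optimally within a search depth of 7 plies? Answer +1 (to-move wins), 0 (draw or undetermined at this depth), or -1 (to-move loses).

value(X.O/OX./.X., O) = +1

ply 1, O at X.O/OX./.X. | (0,1)=+1→XOO/OX./.X.*; (1,2)=-1→X.O/OXO/.X.; (2,0)=-1→X.O/OX./OX.; (2,2)=-1→X.O/OX./.XO
ply 2: XOO/OX./.X. is terminal -1 (X); from X.O/OX./.X. depth 7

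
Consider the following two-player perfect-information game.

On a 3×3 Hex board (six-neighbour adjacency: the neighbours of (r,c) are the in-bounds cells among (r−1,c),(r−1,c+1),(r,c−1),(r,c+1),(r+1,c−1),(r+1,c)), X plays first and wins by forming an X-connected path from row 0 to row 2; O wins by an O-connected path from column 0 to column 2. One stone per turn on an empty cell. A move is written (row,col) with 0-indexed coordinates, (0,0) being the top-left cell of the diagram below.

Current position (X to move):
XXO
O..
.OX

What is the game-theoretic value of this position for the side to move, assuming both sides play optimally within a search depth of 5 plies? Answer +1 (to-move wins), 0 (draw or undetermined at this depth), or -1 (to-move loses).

ply 1, X at XXO/O../.OX | (1,1)=+1→XXO/OX./.OX*; (1,2)=-1→XXO/O.X/.OX; (2,0)=-1→XXO/O../XOX
ply 2, O at XXO/OX./.OX | (1,2)=-1→XXO/OXO/.OX*; (2,0)=-1→XXO/OX./OOX
ply 3, X at XXO/OXO/.OX | (2,0)=+1→XXO/OXO/XOX*
ply 4: XXO/OXO/XOX is terminal -1 (O); from XXO/O../.OX depth 5

value(XXO/O../.OX, X) = +1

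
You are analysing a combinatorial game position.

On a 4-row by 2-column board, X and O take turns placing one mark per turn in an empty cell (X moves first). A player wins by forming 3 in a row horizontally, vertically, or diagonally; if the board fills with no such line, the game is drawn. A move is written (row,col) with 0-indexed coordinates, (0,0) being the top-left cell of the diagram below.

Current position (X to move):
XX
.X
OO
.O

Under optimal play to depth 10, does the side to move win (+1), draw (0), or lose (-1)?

value(XX/.X/OO/.O, X) = 0

[XX/.X/OO/.O] X move#1: (1,0):+0/XX/XX/OO/.O*, (3,0):+0/XX/.X/OO/XO
[XX/XX/OO/.O] O move#2: (3,0):+0/XX/XX/OO/OO*
[XX/XX/OO/OO] end (terminal +0, X#3); searched XX/.X/OO/.O to 10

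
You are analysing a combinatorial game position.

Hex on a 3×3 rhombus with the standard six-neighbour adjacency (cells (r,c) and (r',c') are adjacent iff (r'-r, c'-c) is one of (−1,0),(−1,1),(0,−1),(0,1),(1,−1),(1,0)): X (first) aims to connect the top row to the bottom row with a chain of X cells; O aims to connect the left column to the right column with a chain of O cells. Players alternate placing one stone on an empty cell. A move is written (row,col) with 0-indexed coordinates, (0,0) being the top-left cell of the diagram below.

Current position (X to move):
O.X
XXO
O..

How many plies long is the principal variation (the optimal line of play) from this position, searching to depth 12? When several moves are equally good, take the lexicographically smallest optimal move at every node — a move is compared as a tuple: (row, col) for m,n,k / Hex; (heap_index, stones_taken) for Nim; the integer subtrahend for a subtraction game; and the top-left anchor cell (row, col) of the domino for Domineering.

PV length from [O.X/XXO/O..]: 1 ply

ply 1, X at O.X/XXO/O.. | (0,1)=-1→OXX/XXO/O..; (2,1)=+1→O.X/XXO/OX.*; (2,2)=-1→O.X/XXO/O.X
ply 2: O.X/XXO/OX. is terminal -1 (O); from O.X/XXO/O.. depth 12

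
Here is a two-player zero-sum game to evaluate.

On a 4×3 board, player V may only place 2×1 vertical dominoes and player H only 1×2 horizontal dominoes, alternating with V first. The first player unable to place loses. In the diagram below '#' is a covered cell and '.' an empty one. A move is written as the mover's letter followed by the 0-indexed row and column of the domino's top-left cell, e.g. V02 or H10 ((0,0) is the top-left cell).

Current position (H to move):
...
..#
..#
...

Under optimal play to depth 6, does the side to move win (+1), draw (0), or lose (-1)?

value(.../..#/..#/..., H) = -1

ply 1, H at .../..#/..#/... | H00=-1→##./..#/..#/...*; H01=-1→.##/..#/..#/...; H10=-1→.../###/..#/...; H20=-1→.../..#/###/...; H30=-1→.../..#/..#/##.; H31=-1→.../..#/..#/.##
ply 2, V at ##./..#/..#/... | V10=+1→##./#.#/#.#/...*; V11=+1→##./.##/.##/...; V20=+1→##./..#/#.#/#..; V21=+1→##./..#/.##/.#.
ply 3, H at ##./#.#/#.#/... | H30=-1→##./#.#/#.#/##.*; H31=-1→##./#.#/#.#/.##
ply 4, V at ##./#.#/#.#/##. | V11=+1→##./###/###/##.*
ply 5: ##./###/###/##. is terminal -1 (H); from .../..#/..#/... depth 6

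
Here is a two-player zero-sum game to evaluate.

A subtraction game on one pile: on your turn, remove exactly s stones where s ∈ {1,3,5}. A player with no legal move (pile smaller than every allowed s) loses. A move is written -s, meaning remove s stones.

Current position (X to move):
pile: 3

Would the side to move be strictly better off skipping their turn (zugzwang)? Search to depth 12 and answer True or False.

[3] X move#1: -1:+1/2*, -3:+1/0
[2] O move#2: -1:-1/1*
[1] X move#3: -1:+1/0*
[0] end (terminal -1, O#4); searched 3 to 12
suppose X passes — search the same position with O to move:
pass> [3] O move#1: -1:+1/2*, -3:+1/0
pass> [2] X move#2: -1:-1/1*
pass> [1] O move#3: -1:+1/0*
pass> [0] end (terminal -1, X#4); searched 3 to 12
for X: play +1, pass -1

zugzwang(3, X) = False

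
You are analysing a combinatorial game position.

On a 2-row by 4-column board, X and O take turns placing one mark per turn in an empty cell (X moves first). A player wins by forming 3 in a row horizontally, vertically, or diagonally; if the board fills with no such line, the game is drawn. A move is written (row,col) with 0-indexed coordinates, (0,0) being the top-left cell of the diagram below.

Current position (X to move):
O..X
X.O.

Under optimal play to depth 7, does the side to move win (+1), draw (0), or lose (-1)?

[O..X/X.O.] X move#1: (0,1):+0/OX.X/X.O.*, (0,2):+0/O.XX/X.O., (1,1):+0/O..X/XXO., (1,3):+0/O..X/X.OX
[OX.X/X.O.] O move#2: (0,2):+0/OXOX/X.O.*, (1,1):-1/OX.X/XOO., (1,3):-1/OX.X/X.OO
[OXOX/X.O.] X move#3: (1,1):+0/OXOX/XXO.*, (1,3):+0/OXOX/X.OX
[OXOX/XXO.] O move#4: (1,3):+0/OXOX/XXOO*
[OXOX/XXOO] end (terminal +0, X#5); searched O..X/X.O. to 7

value(O..X/X.O., X) = 0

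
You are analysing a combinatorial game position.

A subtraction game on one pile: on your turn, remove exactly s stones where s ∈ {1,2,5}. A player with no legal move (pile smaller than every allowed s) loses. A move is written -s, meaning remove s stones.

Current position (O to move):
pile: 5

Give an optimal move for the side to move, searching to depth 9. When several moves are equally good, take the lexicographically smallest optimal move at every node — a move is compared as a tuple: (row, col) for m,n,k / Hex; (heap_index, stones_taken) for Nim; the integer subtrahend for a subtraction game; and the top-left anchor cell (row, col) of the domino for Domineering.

ply 1, O at 5 | -1=-1→4; -2=+1→3*; -5=+1→0
ply 2, X at 3 | -1=-1→2*; -2=-1→1
ply 3, O at 2 | -1=-1→1; -2=+1→0*
ply 4: 0 is terminal -1 (X); from 5 depth 9

O's best at [5]: -2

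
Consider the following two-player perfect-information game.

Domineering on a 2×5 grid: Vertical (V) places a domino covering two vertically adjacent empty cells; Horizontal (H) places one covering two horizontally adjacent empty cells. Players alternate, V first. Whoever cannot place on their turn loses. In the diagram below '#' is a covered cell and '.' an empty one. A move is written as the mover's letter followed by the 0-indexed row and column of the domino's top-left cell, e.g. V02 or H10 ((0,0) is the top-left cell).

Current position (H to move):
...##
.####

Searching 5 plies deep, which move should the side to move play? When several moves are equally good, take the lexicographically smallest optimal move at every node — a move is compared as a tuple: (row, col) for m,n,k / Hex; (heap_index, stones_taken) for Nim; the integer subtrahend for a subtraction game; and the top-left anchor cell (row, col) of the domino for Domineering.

H's best at [...##/.####]: H00

[...##/.####] H move#1: H00:+1/##.##/.####*, H01:-1/.####/.####
[##.##/.####] end (terminal -1, V#2); searched ...##/.#### to 5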